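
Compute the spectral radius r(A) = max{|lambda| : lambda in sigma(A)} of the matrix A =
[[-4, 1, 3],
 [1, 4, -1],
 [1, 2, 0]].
r(A) ≈ 4.6102

The eigenvalues of A are the roots of its characteristic polynomial. With M = A (coefficients from the trace, the sum of principal 2x2 minors, and det A):
  p(λ) = det(λ I - M) = λ^3 - 18λ + 15.
No integer candidate from the rational root theorem (±divisors of 15) is a root, so the roots are irrational. The cubic discriminant is Δ = 17253 > 0, so there are three distinct real roots. p(-5) = -20 and p(-4) = 23 have opposite signs, so a root lies in (-5, -4); Newton's method refines it to λ ≈ -4.6102. p(0) = 15 and p(1) = -2 have opposite signs, so a root lies in (0, 1); Newton's method refines it to λ ≈ 0.8699. p(3) = -12 and p(4) = 7 have opposite signs, so a root lies in (3, 4); Newton's method refines it to λ ≈ 3.7403. Check (Vieta): the three roots sum to 0, matching tr M = 0.
Thus the eigenvalues (to 4 decimals) are -4.6102 (modulus 4.6102); 0.8699 (modulus 0.8699); 3.7403 (modulus 3.7403). The spectral radius is the largest modulus: r(A) ≈ 4.6102. (Cross-check: r(A) ≤ ||A||_2 ≈ 5.3169; equality holds whenever A is normal, though it can also hold for some non-normal A.)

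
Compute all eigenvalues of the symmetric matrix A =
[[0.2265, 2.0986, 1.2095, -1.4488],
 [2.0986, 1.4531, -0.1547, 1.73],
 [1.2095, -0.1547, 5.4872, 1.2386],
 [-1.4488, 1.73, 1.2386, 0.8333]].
sigma(A) ≈ {-3, 2, 3, 6}

A is real symmetric, so its spectrum consists of real eigenvalues. Expanding the characteristic polynomial of the displayed matrix gives
  det(λ I - A) = p(λ) = λ^4 + (-8)λ^3 + (3)λ^2 + (72)λ + (-108.0032).
Solving p(λ) = 0 yields eigenvalues ≈ -3, 2, 3, 6. (A is shown rounded to 4 decimals, so these recover the underlying integer eigenvalues to within that precision.)
Verification: the trace of A = 8 equals the sum of eigenvalues 8, and det(A) ≈ -108.0032 matches the eigenvalue product -108.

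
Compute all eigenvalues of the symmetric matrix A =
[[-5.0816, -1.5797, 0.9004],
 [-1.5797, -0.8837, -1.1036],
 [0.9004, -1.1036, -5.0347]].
sigma(A) ≈ {-6, -5, 0}

A is real symmetric, so its spectrum consists of real eigenvalues. Expanding the characteristic polynomial of the displayed matrix gives
  det(λ I - A) = p(λ) = λ^3 + (11)λ^2 + (30)λ + (0).
Solving p(λ) = 0 yields eigenvalues ≈ -6, -5, 0. (A is shown rounded to 4 decimals, so these recover the underlying integer eigenvalues to within that precision.)
Verification: the trace of A = -11 equals the sum of eigenvalues -11, and det(A) ≈ -0.0001 matches the eigenvalue product 0.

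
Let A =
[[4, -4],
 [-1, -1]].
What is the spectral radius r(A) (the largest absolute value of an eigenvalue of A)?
r(A) = (3 + sqrt(41))/2 ≈ 4.7016

The eigenvalues of A are the roots of its characteristic polynomial. With M = A (coefficients from the trace and determinant):
  p(λ) = det(λ I - M) = λ^2 - 3λ - 8.
For λ^2 - 3λ - 8 the discriminant is 41. It is nonnegative but not a perfect square, so the roots are real and irrational: λ = (3 ± sqrt(41))/2 ≈ 4.7016, -1.7016.
Thus the eigenvalues (to 4 decimals) are 4.7016 (modulus 4.7016); -1.7016 (modulus 1.7016). The spectral radius is the largest modulus: r(A) = (3 + sqrt(41))/2 ≈ 4.7016. (Cross-check: r(A) ≤ ||A||_2 ≈ 5.6569; equality holds whenever A is normal, though it can also hold for some non-normal A.)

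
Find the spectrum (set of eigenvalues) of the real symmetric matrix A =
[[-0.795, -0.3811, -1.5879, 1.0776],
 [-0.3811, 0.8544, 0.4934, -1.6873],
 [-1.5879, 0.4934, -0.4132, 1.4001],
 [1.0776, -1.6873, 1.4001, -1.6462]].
sigma(A) ≈ {-4, -1, 1, 2}

A is real symmetric, so its spectrum consists of real eigenvalues. Expanding the characteristic polynomial of the displayed matrix gives
  det(λ I - A) = p(λ) = λ^4 + (2)λ^3 + (-9)λ^2 + (-2)λ + (8).
Solving p(λ) = 0 yields eigenvalues ≈ -4, -1, 1, 2. (A is shown rounded to 4 decimals, so these recover the underlying integer eigenvalues to within that precision.)
Verification: the trace of A = -2 equals the sum of eigenvalues -2, and det(A) ≈ 8.0004 matches the eigenvalue product 8.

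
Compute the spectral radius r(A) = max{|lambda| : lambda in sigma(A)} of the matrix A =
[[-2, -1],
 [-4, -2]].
r(A) = 4

The eigenvalues of A are the roots of its characteristic polynomial. With M = A (coefficients from the trace and determinant):
  p(λ) = det(λ I - M) = λ^2 + 4λ.
For λ^2 + 4λ the discriminant is 16. It is a perfect square (4^2), so the roots are rational: λ = (-4 ± 4)/2 = 0, -4.
Thus the eigenvalues (to 4 decimals) are 0 (modulus 0); -4 (modulus 4). The spectral radius is the largest modulus: r(A) = 4. (Cross-check: r(A) ≤ ||A||_2 ≈ 5; equality holds whenever A is normal, though it can also hold for some non-normal A.)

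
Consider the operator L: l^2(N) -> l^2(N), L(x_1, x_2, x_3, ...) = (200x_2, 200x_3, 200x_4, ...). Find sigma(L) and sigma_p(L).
sigma(L) = closed disk {z in C : |z| ≤ 200}; sigma_p(L) = open disk {z in C : |z| < 200}

Note L = 200·V where V is the unit left shift (V x)_k = x_{k+1}; so sigma(L) = 200·sigma(V) and ||L|| = 200||V||. ||L x||^2 = 40000sum_{k≥2} |x_k|^2 ≤ 40000||x||^2, with equality on {x : x_1 = 0}, so ||L|| = 200. For any lambda with |lambda| < 200, set r = lambda/200 (|r| < 1); the vector x = (1, r, r^2, ...) is in l^2 and satisfies L x = 200(r, r^2, ...) = lambda x, so lambda is an eigenvalue. On the boundary |lambda| = 200 the geometric series diverges, so no l^2 eigenvector exists, but these lambda lie in the approximate point spectrum. Hence sigma(L) is the closed disk of radius 200 and sigma_p(L) is the open disk.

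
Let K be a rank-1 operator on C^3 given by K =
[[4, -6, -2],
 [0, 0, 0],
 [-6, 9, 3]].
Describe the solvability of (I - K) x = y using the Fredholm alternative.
(I - K) is invertible (det(I - K) = -6 ≠ 0), so for every y in C^3 the equation (I - K) x = y has a unique solution.

K has rank 1, so it is an outer product K = u v^T: every row of K is a multiple of one row vector. Reading off the entries, u = (-2, 0, 3) and v = (-2, 3, 1) (row i of K equals u_i·v^T). A rank-one matrix u v^T satisfies K u = u (v·u) and kills the (2)-dimensional subspace v^⊥, so its characteristic polynomial is lambda^2 (lambda - v·u) with v·u = tr K = 7. Hence the eigenvalues of I - K are 1 (multiplicity 2) and 1 - (7) = -6, so det(I - K) = -6. (Direct check: I - K =
[[-3, 6, 2],
 [0, 1, 0],
 [6, -9, -2]]
has determinant -6.) The finite-dimensional Fredholm alternative says: either (I - K) is invertible, or ker(I - K) ≠ {0} and then range(I - K) = ker((I - K)^*)^⊥, with dim ker(I - K) = dim ker((I - K)^*). Since det(I - K) ≠ 0, 1 is not an eigenvalue of K and ker(I - K) = {0}, so we are in the first case: for every y there is a unique x = (I - K)^(-1) y. Explicitly, by the Sherman–Morrison formula, (I - u v^T)^(-1) = I + u v^T/(1 - v·u), i.e. (I - K)^(-1) = I + K/(-6).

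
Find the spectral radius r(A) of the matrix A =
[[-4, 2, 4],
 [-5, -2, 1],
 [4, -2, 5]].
r(A) ≈ 6.6215

The eigenvalues of A are the roots of its characteristic polynomial. With M = A (coefficients from the trace, the sum of principal 2x2 minors, and det A):
  p(λ) = det(λ I - M) = λ^3 + λ^2 - 26λ - 162.
No integer candidate from the rational root theorem (±divisors of 162) is a root, so the roots are irrational. The cubic discriminant is Δ = -561144 < 0, so there is one real root and a complex-conjugate pair. p(6) = -66 and p(7) = 48 have opposite signs, so a root lies in (6, 7); Newton's method refines it to λ ≈ 6.6215. Dividing out (λ - (6.6215)) leaves approximately λ^2 + 7.6215λ + 24.4658. For λ^2 + 7.6215λ + 24.4658 the discriminant is -39.7758. It is negative, so the remaining roots are the complex-conjugate pair λ ≈ -3.8107 ± 3.1534i. Their product equals the constant term, so |λ|^2 ≈ 24.4658 and |λ| ≈ 4.9463.
Thus the eigenvalues (to 4 decimals) are 6.6215 (modulus 6.6215); -3.8107 ± 3.1534i (modulus 4.9463). The spectral radius is the largest modulus: r(A) ≈ 6.6215. (Cross-check: r(A) ≤ ||A||_2 ≈ 7.6027; equality holds whenever A is normal, though it can also hold for some non-normal A.)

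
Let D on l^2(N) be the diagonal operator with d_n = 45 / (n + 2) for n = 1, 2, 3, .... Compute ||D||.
||D|| = 15 (attained at n = 1)

For D diagonal, ||D|| = sup_n |d_n| = sup_n 45/(n + 2). This is positive and strictly decreasing in n, so the supremum is attained at n = 1: d_1 = 45/(1 + 2) = 15. Hence ||D|| = 15.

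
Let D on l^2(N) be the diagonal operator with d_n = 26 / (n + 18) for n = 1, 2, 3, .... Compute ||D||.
||D|| = 26/19 (attained at n = 1)

For D diagonal, ||D|| = sup_n |d_n| = sup_n 26/(n + 18). This is positive and strictly decreasing in n, so the supremum is attained at n = 1: d_1 = 26/(1 + 18) = 26/19. Hence ||D|| = 26/19.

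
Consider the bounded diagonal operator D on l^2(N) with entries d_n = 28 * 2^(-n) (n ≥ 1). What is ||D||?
||D|| = 14 (attained at n = 1)

For D diagonal, ||D|| = sup_n |d_n|. The sequence d_n = 28 * 2^(-n) is positive and strictly decreasing (ratio 2^(-1) < 1), so the supremum is d_1 = 28/2 = 14. Hence ||D|| = 14.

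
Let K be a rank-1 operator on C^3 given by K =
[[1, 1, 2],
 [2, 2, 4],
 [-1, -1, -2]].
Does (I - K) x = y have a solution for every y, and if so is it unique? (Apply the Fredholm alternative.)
(I - K) is singular (det(I - K) = 0, i.e. 1 ∈ sigma(K)). (I - K) x = y is solvable iff y ⊥ ker((I - K)^*) = span{(1, 1, 2)}, i.e. iff y_1 + y_2 + 2y_3 = 0. When solvable, the solutions are x = y + c·(1, 2, -1), c arbitrary (ker(I - K) = span{(1, 2, -1)}, dimension 1).

K has rank 1, so it is an outer product K = u v^T: every row of K is a multiple of one row vector. Reading off the entries, u = (1, 2, -1) and v = (1, 1, 2) (row i of K equals u_i·v^T). A rank-one matrix u v^T satisfies K u = u (v·u) and kills the (2)-dimensional subspace v^⊥, so its characteristic polynomial is lambda^2 (lambda - v·u) with v·u = tr K = 1. Hence the eigenvalues of I - K are 1 (multiplicity 2) and 1 - (1) = 0, so det(I - K) = 0. (Direct check: I - K =
[[0, -1, -2],
 [-2, -1, -4],
 [1, 1, 3]]
has determinant 0.) So 1 is an eigenvalue of K and (I - K) is not invertible. The finite-dimensional Fredholm alternative says: either (I - K) is invertible, or ker(I - K) ≠ {0} and then range(I - K) = ker((I - K)^*)^⊥, with dim ker(I - K) = dim ker((I - K)^*). We are in the second case, so we need both kernels. Kernel of I - K: (I - K) u = u - u (v·u) = u - u = 0, so ker(I - K) = span{u} = span{(1, 2, -1)} (it is exactly 1-dimensional because rank(I - K) = 2). Kernel of the adjoint: K is real, so (I - K)^* = I - K^T = I - v u^T, and (I - v u^T) v = v - v (u·v) = 0; hence ker((I - K)^*) = span{v} = span{(1, 1, 2)}. Therefore (I - K) x = y is solvable iff <y, v> = 0, i.e. iff y_1 + y_2 + 2y_3 = 0. When this holds, K y = u (v·y) = 0, so (I - K) y = y and x = y is a particular solution; the full solution set is the line x = y + c·u = y + c·(1, 2, -1), c ∈ C.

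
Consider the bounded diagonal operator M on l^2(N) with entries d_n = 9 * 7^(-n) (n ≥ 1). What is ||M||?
||M|| = 9/7 (attained at n = 1)

For M diagonal, ||M|| = sup_n |d_n|. The sequence d_n = 9 * 7^(-n) is positive and strictly decreasing (ratio 7^(-1) < 1), so the supremum is d_1 = 9/7. Hence ||M|| = 9/7.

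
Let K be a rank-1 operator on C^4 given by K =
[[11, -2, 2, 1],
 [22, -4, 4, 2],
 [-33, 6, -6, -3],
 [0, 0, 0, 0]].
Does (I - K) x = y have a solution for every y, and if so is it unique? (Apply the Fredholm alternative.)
(I - K) is singular (det(I - K) = 0, i.e. 1 ∈ sigma(K)). (I - K) x = y is solvable iff y ⊥ ker((I - K)^*) = span{(11, -2, 2, 1)}, i.e. iff 11y_1 - 2y_2 + 2y_3 + y_4 = 0. When solvable, the solutions are x = y + c·(1, 2, -3, 0), c arbitrary (ker(I - K) = span{(1, 2, -3, 0)}, dimension 1).

K has rank 1, so it is an outer product K = u v^T: every row of K is a multiple of one row vector. Reading off the entries, u = (1, 2, -3, 0) and v = (11, -2, 2, 1) (row i of K equals u_i·v^T). A rank-one matrix u v^T satisfies K u = u (v·u) and kills the (3)-dimensional subspace v^⊥, so its characteristic polynomial is lambda^3 (lambda - v·u) with v·u = tr K = 1. Hence the eigenvalues of I - K are 1 (multiplicity 3) and 1 - (1) = 0, so det(I - K) = 0. (Direct check: I - K =
[[-10, 2, -2, -1],
 [-22, 5, -4, -2],
 [33, -6, 7, 3],
 [0, 0, 0, 1]]
has determinant 0.) So 1 is an eigenvalue of K and (I - K) is not invertible. The finite-dimensional Fredholm alternative says: either (I - K) is invertible, or ker(I - K) ≠ {0} and then range(I - K) = ker((I - K)^*)^⊥, with dim ker(I - K) = dim ker((I - K)^*). We are in the second case, so we need both kernels. Kernel of I - K: (I - K) u = u - u (v·u) = u - u = 0, so ker(I - K) = span{u} = span{(1, 2, -3, 0)} (it is exactly 1-dimensional because rank(I - K) = 3). Kernel of the adjoint: K is real, so (I - K)^* = I - K^T = I - v u^T, and (I - v u^T) v = v - v (u·v) = 0; hence ker((I - K)^*) = span{v} = span{(11, -2, 2, 1)}. Therefore (I - K) x = y is solvable iff <y, v> = 0, i.e. iff 11y_1 - 2y_2 + 2y_3 + y_4 = 0. When this holds, K y = u (v·y) = 0, so (I - K) y = y and x = y is a particular solution; the full solution set is the line x = y + c·u = y + c·(1, 2, -3, 0), c ∈ C.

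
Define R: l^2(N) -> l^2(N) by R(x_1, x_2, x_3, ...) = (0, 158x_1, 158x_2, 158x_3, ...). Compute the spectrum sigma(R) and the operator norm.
sigma(R) = closed disk {z in C : |z| ≤ 158}; ||R|| = 158

Note R = 158·U where U is the unit right shift (U x)_k = x_{k-1} (with x_0 := 0); so ||R|| = 158||U|| and sigma(R) = 158·sigma(U). ||R x||^2 = sum_{k≥1} |158x_k|^2 = 24964||x||^2, so ||R|| = 158 and sigma(R) ⊂ {|z| ≤ 158}. For any |lambda| < 158, the equation (R - lambda I) x = 0 forces x_1 = 0, then 158x_k = lambda x_{k+1} ⇒ x = 0, so R has no eigenvalues. But (R - lambda I) is not surjective for |lambda| < 158: solving (R - lambda I) x = e_1 would require x_n proportional to (lambda/158)^(-n), which is not in l^2. So every |lambda| < 158 lies in the residual spectrum. The boundary |lambda| = 158 is in the approximate point spectrum (the spectrum is closed). Hence sigma(R) is the closed disk of radius 158.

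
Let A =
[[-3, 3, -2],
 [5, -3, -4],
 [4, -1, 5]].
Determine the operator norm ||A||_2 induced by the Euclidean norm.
||A||_2 ≈ 8.2147 (= sqrt(largest eigenvalue of A^T A))

||A||_2 = sigma_max(A) = sqrt(lambda_max(A^T A)). Form the symmetric matrix M = A^T A =
[[50, -28, 6],
 [-28, 19, 1],
 [6, 1, 45]].
Its characteristic polynomial (trace, sum of principal 2x2 minors, determinant of M give the coefficients) is
  p(λ) = det(λ I - M) = λ^3 - 114λ^2 + 3234λ - 6400.
No integer candidate from the rational root theorem (±divisors of 6400) is a root, so the roots are irrational. The cubic discriminant is Δ = 4065554160 > 0, so there are three distinct real roots. p(2) = -380 and p(3) = 2303 have opposite signs, so a root lies in (2, 3); Newton's method refines it to λ ≈ 2.1369. p(44) = 376 and p(45) = -595 have opposite signs, so a root lies in (44, 45); Newton's method refines it to λ ≈ 44.3825. p(67) = -705 and p(68) = 808 have opposite signs, so a root lies in (67, 68); Newton's method refines it to λ ≈ 67.4806. Check (Vieta): the three roots sum to 114, matching tr M = 114.
So the eigenvalues of A^T A are ≈ 2.1369, 44.3825, 67.4806 (all ≥ 0, as they must be for A^T A). The largest is λ_max ≈ 67.4806, hence ||A||_2 = sqrt(λ_max) ≈ 8.2147.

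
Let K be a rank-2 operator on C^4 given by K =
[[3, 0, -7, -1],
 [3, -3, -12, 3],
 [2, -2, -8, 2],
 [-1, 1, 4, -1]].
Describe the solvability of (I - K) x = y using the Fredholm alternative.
(I - K) is invertible (det(I - K) = -13 ≠ 0), so for every y in C^4 the equation (I - K) x = y has a unique solution.

K has rank 2 and factors as K = U V^T = u1 v1^T + u2 v2^T with u1 = (2, 3, 2, -1), v1 = (2, 1, -3, -2), u2 = (-1, -3, -2, 1), v2 = (1, 2, 1, -3) (multiplying out reproduces the displayed K). The nonzero eigenvalues of U V^T coincide with those of the 2 x 2 matrix G = V^T U = [[v1·u1, v1·u2], [v2·u1, v2·u2]] = [[3, -1], [13, -12]], and by the Sylvester determinant identity det(I_4 - U V^T) = det(I_2 - V^T U) = det([[-2, 1], [-13, 13]]) = (-2)(13) - (1)(-13) = -13. (Direct check: I - K =
[[-2, 0, 7, 1],
 [-3, 4, 12, -3],
 [-2, 2, 9, -2],
 [1, -1, -4, 2]]
has determinant -13.) The finite-dimensional Fredholm alternative says: either (I - K) is invertible, or ker(I - K) ≠ {0} and then range(I - K) = ker((I - K)^*)^⊥, with dim ker(I - K) = dim ker((I - K)^*). Since det(I - K) ≠ 0, 1 is not an eigenvalue of K and ker(I - K) = {0}, so we are in the first case: for every y there is a unique x = (I - K)^(-1) y. (Explicitly, by the Woodbury identity, (I - U V^T)^(-1) = I + U (I_2 - G)^(-1) V^T.)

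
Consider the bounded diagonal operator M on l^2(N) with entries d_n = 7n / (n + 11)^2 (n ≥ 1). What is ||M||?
||M|| = 7/44 (attained at n = 11)

For M diagonal, ||M|| = sup_n |d_n|. Treat f(x) = 7x / (x + 11)^2 for real x > 0. By the quotient rule, f'(x) = 7(11 - x)/(x + 11)^3, which is positive for x < 11 and negative for x > 11. So f has a unique maximum at x = 11, and since 11 is a positive integer, the supremum over n ≥ 1 is attained at n = 11: d_11 = 7·11/(11 + 11)^2 = 7·11/484 = 7/44. Hence ||M|| = 7/44.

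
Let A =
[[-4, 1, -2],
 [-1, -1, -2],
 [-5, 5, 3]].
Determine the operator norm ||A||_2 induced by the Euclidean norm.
||A||_2 ≈ 8.1858 (= sqrt(largest eigenvalue of A^T A))

||A||_2 = sigma_max(A) = sqrt(lambda_max(A^T A)). Form the symmetric matrix M = A^T A =
[[42, -28, -5],
 [-28, 27, 15],
 [-5, 15, 17]].
Its characteristic polynomial (trace, sum of principal 2x2 minors, determinant of M give the coefficients) is
  p(λ) = det(λ I - M) = λ^3 - 86λ^2 + 1273λ - 25.
No integer candidate from the rational root theorem (±divisors of 25) is a root, so the roots are irrational. The cubic discriminant is Δ = 3719341441 > 0, so there are three distinct real roots. p(0) = -25 and p(1) = 1163 have opposite signs, so a root lies in (0, 1); Newton's method refines it to λ ≈ 0.0197. p(18) = 857 and p(19) = -25 have opposite signs, so a root lies in (18, 19); Newton's method refines it to λ ≈ 18.9726. p(67) = -25 and p(68) = 3307 have opposite signs, so a root lies in (67, 68); Newton's method refines it to λ ≈ 67.0078. Check (Vieta): the three roots sum to 86, matching tr M = 86.
So the eigenvalues of A^T A are ≈ 0.0197, 18.9726, 67.0078 (all ≥ 0, as they must be for A^T A). The largest is λ_max ≈ 67.0078, hence ||A||_2 = sqrt(λ_max) ≈ 8.1858.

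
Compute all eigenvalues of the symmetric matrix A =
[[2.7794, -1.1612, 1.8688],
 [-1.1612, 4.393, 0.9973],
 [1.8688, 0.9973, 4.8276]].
sigma(A) ≈ {1, 5, 6}

A is real symmetric, so its spectrum consists of real eigenvalues. Expanding the characteristic polynomial of the displayed matrix gives
  det(λ I - A) = p(λ) = λ^3 + (-12)λ^2 + (41)λ + (-30).
Solving p(λ) = 0 yields eigenvalues ≈ 1, 5, 6. (A is shown rounded to 4 decimals, so these recover the underlying integer eigenvalues to within that precision.)
Verification: the trace of A = 12 equals the sum of eigenvalues 12, and det(A) ≈ 30.0001 matches the eigenvalue product 30.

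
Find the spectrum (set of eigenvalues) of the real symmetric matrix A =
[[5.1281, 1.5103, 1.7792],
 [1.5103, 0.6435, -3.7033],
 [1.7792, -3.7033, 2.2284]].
sigma(A) ≈ {-3, 5, 6}

A is real symmetric, so its spectrum consists of real eigenvalues. Expanding the characteristic polynomial of the displayed matrix gives
  det(λ I - A) = p(λ) = λ^3 + (-8)λ^2 + (-3)λ + (89.9979).
Solving p(λ) = 0 yields eigenvalues ≈ -3, 5, 6. (A is shown rounded to 4 decimals, so these recover the underlying integer eigenvalues to within that precision.)
Verification: the trace of A = 8 equals the sum of eigenvalues 8, and det(A) ≈ -89.9979 matches the eigenvalue product -90.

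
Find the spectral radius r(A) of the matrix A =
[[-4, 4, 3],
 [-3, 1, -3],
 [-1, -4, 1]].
r(A) ≈ 4.9259

The eigenvalues of A are the roots of its characteristic polynomial. With M = A (coefficients from the trace, the sum of principal 2x2 minors, and det A):
  p(λ) = det(λ I - M) = λ^3 + 2λ^2 - 4λ - 107.
No integer candidate from the rational root theorem (±divisors of 107) is a root, so the roots are irrational. The cubic discriminant is Δ = -289971 < 0, so there is one real root and a complex-conjugate pair. p(4) = -27 and p(5) = 48 have opposite signs, so a root lies in (4, 5); Newton's method refines it to λ ≈ 4.4097. Dividing out (λ - (4.4097)) leaves approximately λ^2 + 6.4097λ + 24.2647. For λ^2 + 6.4097λ + 24.2647 the discriminant is -55.9749. It is negative, so the remaining roots are the complex-conjugate pair λ ≈ -3.2048 ± 3.7408i. Their product equals the constant term, so |λ|^2 ≈ 24.2647 and |λ| ≈ 4.9259.
Thus the eigenvalues (to 4 decimals) are 4.4097 (modulus 4.4097); -3.2048 ± 3.7408i (modulus 4.9259). The spectral radius is the largest modulus: r(A) ≈ 4.9259. (Cross-check: r(A) ≤ ||A||_2 ≈ 6.8117; equality holds whenever A is normal, though it can also hold for some non-normal A.)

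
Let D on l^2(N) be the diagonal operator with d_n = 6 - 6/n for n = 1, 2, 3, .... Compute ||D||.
||D|| = 6

For a diagonal operator on l^2 with entries d_n, ||D|| = sup_n |d_n|. Here d_1 = 0, d_2 = 3, ..., and d_n = 6 - 6/n increases monotonically toward 6. All terms lie in [0, 6), so |d_n| = d_n and the supremum is the limit 6, which is not attained by any individual d_n. Hence ||D|| = 6.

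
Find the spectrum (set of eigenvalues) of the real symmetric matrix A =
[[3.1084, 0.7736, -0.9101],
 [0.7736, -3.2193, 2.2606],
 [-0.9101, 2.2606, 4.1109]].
sigma(A) ≈ {-4, 3, 5}

A is real symmetric, so its spectrum consists of real eigenvalues. Expanding the characteristic polynomial of the displayed matrix gives
  det(λ I - A) = p(λ) = λ^3 + (-4)λ^2 + (-17)λ + (60).
Solving p(λ) = 0 yields eigenvalues ≈ -4, 3, 5. (A is shown rounded to 4 decimals, so these recover the underlying integer eigenvalues to within that precision.)
Verification: the trace of A = 4 equals the sum of eigenvalues 4, and det(A) ≈ -59.9990 matches the eigenvalue product -60.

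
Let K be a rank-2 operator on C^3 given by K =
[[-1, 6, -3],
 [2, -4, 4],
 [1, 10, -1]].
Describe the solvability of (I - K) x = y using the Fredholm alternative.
(I - K) is invertible (det(I - K) = -33 ≠ 0), so for every y in C^3 the equation (I - K) x = y has a unique solution.

K has rank 2 and factors as K = U V^T = u1 v1^T + u2 v2^T with u1 = (-2, 2, -2), v1 = (1, -2, 2), u2 = (1, 0, 3), v2 = (1, 2, 1) (multiplying out reproduces the displayed K). The nonzero eigenvalues of U V^T coincide with those of the 2 x 2 matrix G = V^T U = [[v1·u1, v1·u2], [v2·u1, v2·u2]] = [[-10, 7], [0, 4]], and by the Sylvester determinant identity det(I_3 - U V^T) = det(I_2 - V^T U) = det([[11, -7], [0, -3]]) = (11)(-3) - (-7)(0) = -33. (Direct check: I - K =
[[2, -6, 3],
 [-2, 5, -4],
 [-1, -10, 2]]
has determinant -33.) The finite-dimensional Fredholm alternative says: either (I - K) is invertible, or ker(I - K) ≠ {0} and then range(I - K) = ker((I - K)^*)^⊥, with dim ker(I - K) = dim ker((I - K)^*). Since det(I - K) ≠ 0, 1 is not an eigenvalue of K and ker(I - K) = {0}, so we are in the first case: for every y there is a unique x = (I - K)^(-1) y. (Explicitly, by the Woodbury identity, (I - U V^T)^(-1) = I + U (I_2 - G)^(-1) V^T.)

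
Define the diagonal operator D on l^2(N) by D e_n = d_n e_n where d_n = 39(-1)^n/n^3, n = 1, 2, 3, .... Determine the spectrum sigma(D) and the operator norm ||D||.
sigma(D) = {39(-1)^n/n^3 : n ≥ 1} ∪ {0}; ||D|| = 39

A bounded diagonal operator on l^2 with diagonal entries d_n has spectrum equal to the closure of {d_n : n ≥ 1}: every d_n is an eigenvalue (with eigenvector e_n), so {d_n} ⊂ sigma(D); the spectrum is closed, so its closure is too; and for lambda not in the closure, (D - lambda I) has bounded inverse (the diagonal entries 1/(d_n - lambda) are bounded). For our sequence d_n = 39(-1)^n/n^3, n = 1, 2, 3, ...:
  - {d_n} = {39(-1)^n/n^3 : n ≥ 1}; the only limit point is 0
  - closure = {39(-1)^n/n^3 : n ≥ 1} ∪ {0}
For the norm: a diagonal operator has ||D|| = sup_n |d_n|. Here |d_n| = 39/n^3 is decreasing, so sup_n |d_n| = |d_1| = 39. So ||D|| = 39.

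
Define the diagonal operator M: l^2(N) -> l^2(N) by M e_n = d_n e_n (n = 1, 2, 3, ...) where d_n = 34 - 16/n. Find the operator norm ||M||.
||M|| = 34

For a diagonal operator on l^2 with entries d_n, ||M|| = sup_n |d_n|. Here d_1 = 18, d_2 = 26, ..., and d_n = 34 - 16/n increases monotonically toward 34. All terms lie in [18, 34), so |d_n| = d_n and the supremum is the limit 34, which is not attained by any individual d_n. Hence ||M|| = 34.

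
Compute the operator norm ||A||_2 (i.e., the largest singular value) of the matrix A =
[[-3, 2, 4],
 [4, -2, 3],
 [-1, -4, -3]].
||A||_2 ≈ 6.6767 (= sqrt(largest eigenvalue of A^T A))

||A||_2 = sigma_max(A) = sqrt(lambda_max(A^T A)). Form the symmetric matrix M = A^T A =
[[26, -10, 3],
 [-10, 24, 14],
 [3, 14, 34]].
Its characteristic polynomial (trace, sum of principal 2x2 minors, determinant of M give the coefficients) is
  p(λ) = det(λ I - M) = λ^3 - 84λ^2 + 2019λ - 11664.
No integer candidate from the rational root theorem (±divisors of 11664) is a root, so the roots are irrational. The cubic discriminant is Δ = 122613156 > 0, so there are three distinct real roots. p(8) = -376 and p(9) = 432 have opposite signs, so a root lies in (8, 9); Newton's method refines it to λ ≈ 8.4474. p(30) = 306 and p(31) = -8 have opposite signs, so a root lies in (30, 31); Newton's method refines it to λ ≈ 30.9739. p(44) = -268 and p(45) = 216 have opposite signs, so a root lies in (44, 45); Newton's method refines it to λ ≈ 44.5787. Check (Vieta): the three roots sum to 84, matching tr M = 84.
So the eigenvalues of A^T A are ≈ 8.4474, 30.9739, 44.5787 (all ≥ 0, as they must be for A^T A). The largest is λ_max ≈ 44.5787, hence ||A||_2 = sqrt(λ_max) ≈ 6.6767.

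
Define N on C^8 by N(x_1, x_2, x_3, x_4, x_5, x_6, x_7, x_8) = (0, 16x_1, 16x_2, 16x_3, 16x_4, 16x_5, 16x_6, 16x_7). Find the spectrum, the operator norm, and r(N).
sigma(N) = {0}; ||N|| = 16; r(N) = 0. (N is nilpotent with N^8 = 0.)

On C^8, N is a strictly lower-triangular matrix with 16 on the subdiagonal and zeros elsewhere, so its characteristic polynomial is lambda^8 and every eigenvalue is 0: sigma(N) = {0}. For the operator norm, N e_i = 16e_{i+1} for i = 1, ..., 7 and N e_8 = 0, so the singular values of N are 16 (with multiplicity 7) and 0; hence ||N|| = 16. The spectral radius r(N) = max|lambda| = 0. Note ||N|| > r(N) — characteristic of non-normal nilpotent operators. Indeed N^8 = 0.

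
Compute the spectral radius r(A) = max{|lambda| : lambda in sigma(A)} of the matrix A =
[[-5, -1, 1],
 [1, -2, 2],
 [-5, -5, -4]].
r(A) ≈ 5.2174

The eigenvalues of A are the roots of its characteristic polynomial. With M = A (coefficients from the trace, the sum of principal 2x2 minors, and det A):
  p(λ) = det(λ I - M) = λ^3 + 11λ^2 + 54λ + 99.
No integer candidate from the rational root theorem (±divisors of 99) is a root, so the roots are irrational. The cubic discriminant is Δ = -10215 < 0, so there is one real root and a complex-conjugate pair. p(-4) = -5 and p(-3) = 9 have opposite signs, so a root lies in (-4, -3); Newton's method refines it to λ ≈ -3.6369. Dividing out (λ - (-3.6369)) leaves approximately λ^2 + 7.3631λ + 27.2213. For λ^2 + 7.3631λ + 27.2213 the discriminant is -54.6693. It is negative, so the remaining roots are the complex-conjugate pair λ ≈ -3.6816 ± 3.6969i. Their product equals the constant term, so |λ|^2 ≈ 27.2213 and |λ| ≈ 5.2174.
Thus the eigenvalues (to 4 decimals) are -3.6369 (modulus 3.6369); -3.6816 ± 3.6969i (modulus 5.2174). The spectral radius is the largest modulus: r(A) ≈ 5.2174. (Cross-check: r(A) ≤ ||A||_2 ≈ 8.8961; equality holds whenever A is normal, though it can also hold for some non-normal A.)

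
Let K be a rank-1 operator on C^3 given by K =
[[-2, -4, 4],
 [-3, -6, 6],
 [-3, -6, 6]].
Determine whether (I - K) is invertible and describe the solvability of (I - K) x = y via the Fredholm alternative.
(I - K) is invertible (det(I - K) = 3 ≠ 0), so for every y in C^3 the equation (I - K) x = y has a unique solution.

K has rank 1, so it is an outer product K = u v^T: every row of K is a multiple of one row vector. Reading off the entries, u = (-2, -3, -3) and v = (1, 2, -2) (row i of K equals u_i·v^T). A rank-one matrix u v^T satisfies K u = u (v·u) and kills the (2)-dimensional subspace v^⊥, so its characteristic polynomial is lambda^2 (lambda - v·u) with v·u = tr K = -2. Hence the eigenvalues of I - K are 1 (multiplicity 2) and 1 - (-2) = 3, so det(I - K) = 3. (Direct check: I - K =
[[3, 4, -4],
 [3, 7, -6],
 [3, 6, -5]]
has determinant 3.) The finite-dimensional Fredholm alternative says: either (I - K) is invertible, or ker(I - K) ≠ {0} and then range(I - K) = ker((I - K)^*)^⊥, with dim ker(I - K) = dim ker((I - K)^*). Since det(I - K) ≠ 0, 1 is not an eigenvalue of K and ker(I - K) = {0}, so we are in the first case: for every y there is a unique x = (I - K)^(-1) y. Explicitly, by the Sherman–Morrison formula, (I - u v^T)^(-1) = I + u v^T/(1 - v·u), i.e. (I - K)^(-1) = I + K/(3).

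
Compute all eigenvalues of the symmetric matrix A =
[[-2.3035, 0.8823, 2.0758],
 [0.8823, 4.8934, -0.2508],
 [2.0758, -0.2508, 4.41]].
sigma(A) ≈ {-3, 5} (5 with multiplicity 2)

A is real symmetric, so its spectrum consists of real eigenvalues. Expanding the characteristic polynomial of the displayed matrix gives
  det(λ I - A) = p(λ) = λ^3 + (-7)λ^2 + (-5)λ + (75.0014).
Solving p(λ) = 0 yields eigenvalues ≈ -3, 5, 5. (A is shown rounded to 4 decimals, so these recover the underlying integer eigenvalues to within that precision.)
Verification: the trace of A = 7 equals the sum of eigenvalues 7, and det(A) ≈ -75.0014 matches the eigenvalue product -75.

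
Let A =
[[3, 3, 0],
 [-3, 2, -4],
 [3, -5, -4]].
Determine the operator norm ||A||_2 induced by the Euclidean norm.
||A||_2 ≈ 7.1661 (= sqrt(largest eigenvalue of A^T A))

||A||_2 = sigma_max(A) = sqrt(lambda_max(A^T A)). Form the symmetric matrix M = A^T A =
[[27, -12, 0],
 [-12, 38, 12],
 [0, 12, 32]].
Its characteristic polynomial (trace, sum of principal 2x2 minors, determinant of M give the coefficients) is
  p(λ) = det(λ I - M) = λ^3 - 97λ^2 + 2818λ - 24336.
No integer candidate from the rational root theorem (±divisors of 24336) is a root, so the roots are irrational. The cubic discriminant is Δ = 110609892 > 0, so there are three distinct real roots. p(15) = -516 and p(16) = 16 have opposite signs, so a root lies in (15, 16); Newton's method refines it to λ ≈ 15.9669. p(29) = 198 and p(30) = -96 have opposite signs, so a root lies in (29, 30); Newton's method refines it to λ ≈ 29.6796. p(51) = -264 and p(52) = 520 have opposite signs, so a root lies in (51, 52); Newton's method refines it to λ ≈ 51.3535. Check (Vieta): the three roots sum to 97, matching tr M = 97.
So the eigenvalues of A^T A are ≈ 15.9669, 29.6796, 51.3535 (all ≥ 0, as they must be for A^T A). The largest is λ_max ≈ 51.3535, hence ||A||_2 = sqrt(λ_max) ≈ 7.1661.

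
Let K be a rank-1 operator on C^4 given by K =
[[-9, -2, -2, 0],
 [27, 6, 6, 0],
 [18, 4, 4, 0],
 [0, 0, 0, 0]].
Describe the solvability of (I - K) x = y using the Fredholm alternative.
(I - K) is singular (det(I - K) = 0, i.e. 1 ∈ sigma(K)). (I - K) x = y is solvable iff y ⊥ ker((I - K)^*) = span{(-9, -2, -2, 0)}, i.e. iff -9y_1 - 2y_2 - 2y_3 = 0. When solvable, the solutions are x = y + c·(1, -3, -2, 0), c arbitrary (ker(I - K) = span{(1, -3, -2, 0)}, dimension 1).

K has rank 1, so it is an outer product K = u v^T: every row of K is a multiple of one row vector. Reading off the entries, u = (1, -3, -2, 0) and v = (-9, -2, -2, 0) (row i of K equals u_i·v^T). A rank-one matrix u v^T satisfies K u = u (v·u) and kills the (3)-dimensional subspace v^⊥, so its characteristic polynomial is lambda^3 (lambda - v·u) with v·u = tr K = 1. Hence the eigenvalues of I - K are 1 (multiplicity 3) and 1 - (1) = 0, so det(I - K) = 0. (Direct check: I - K =
[[10, 2, 2, 0],
 [-27, -5, -6, 0],
 [-18, -4, -3, 0],
 [0, 0, 0, 1]]
has determinant 0.) So 1 is an eigenvalue of K and (I - K) is not invertible. The finite-dimensional Fredholm alternative says: either (I - K) is invertible, or ker(I - K) ≠ {0} and then range(I - K) = ker((I - K)^*)^⊥, with dim ker(I - K) = dim ker((I - K)^*). We are in the second case, so we need both kernels. Kernel of I - K: (I - K) u = u - u (v·u) = u - u = 0, so ker(I - K) = span{u} = span{(1, -3, -2, 0)} (it is exactly 1-dimensional because rank(I - K) = 3). Kernel of the adjoint: K is real, so (I - K)^* = I - K^T = I - v u^T, and (I - v u^T) v = v - v (u·v) = 0; hence ker((I - K)^*) = span{v} = span{(-9, -2, -2, 0)}. Therefore (I - K) x = y is solvable iff <y, v> = 0, i.e. iff -9y_1 - 2y_2 - 2y_3 = 0. When this holds, K y = u (v·y) = 0, so (I - K) y = y and x = y is a particular solution; the full solution set is the line x = y + c·u = y + c·(1, -3, -2, 0), c ∈ C.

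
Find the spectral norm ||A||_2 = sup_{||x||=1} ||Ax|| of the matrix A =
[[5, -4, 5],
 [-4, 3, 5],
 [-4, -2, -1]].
||A||_2 ≈ 8.63 (= sqrt(largest eigenvalue of A^T A))

||A||_2 = sigma_max(A) = sqrt(lambda_max(A^T A)). Form the symmetric matrix M = A^T A =
[[57, -24, 9],
 [-24, 29, -3],
 [9, -3, 51]].
Its characteristic polynomial (trace, sum of principal 2x2 minors, determinant of M give the coefficients) is
  p(λ) = det(λ I - M) = λ^3 - 137λ^2 + 5373λ - 53361.
No integer candidate from the rational root theorem (±divisors of 53361) is a root, so the roots are irrational. The cubic discriminant is Δ = 2693329632 > 0, so there are three distinct real roots. p(15) = -216 and p(16) = 1631 have opposite signs, so a root lies in (15, 16); Newton's method refines it to λ ≈ 15.1121. p(47) = 360 and p(48) = -513 have opposite signs, so a root lies in (47, 48); Newton's method refines it to λ ≈ 47.4109. p(74) = -747 and p(75) = 864 have opposite signs, so a root lies in (74, 75); Newton's method refines it to λ ≈ 74.4771. Check (Vieta): the three roots sum to 137, matching tr M = 137.
So the eigenvalues of A^T A are ≈ 15.1121, 47.4109, 74.4771 (all ≥ 0, as they must be for A^T A). The largest is λ_max ≈ 74.4771, hence ||A||_2 = sqrt(λ_max) ≈ 8.63.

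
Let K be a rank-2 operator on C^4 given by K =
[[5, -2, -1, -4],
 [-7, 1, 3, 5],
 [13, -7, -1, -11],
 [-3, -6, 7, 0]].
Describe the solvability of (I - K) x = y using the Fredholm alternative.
(I - K) is invertible (det(I - K) = 110 ≠ 0), so for every y in C^4 the equation (I - K) x = y has a unique solution.

K has rank 2 and factors as K = U V^T = u1 v1^T + u2 v2^T with u1 = (1, -2, 2, -3), v1 = (2, 1, -2, -1), u2 = (1, -1, 3, 1), v2 = (3, -3, 1, -3) (multiplying out reproduces the displayed K). The nonzero eigenvalues of U V^T coincide with those of the 2 x 2 matrix G = V^T U = [[v1·u1, v1·u2], [v2·u1, v2·u2]] = [[-1, -6], [20, 6]], and by the Sylvester determinant identity det(I_4 - U V^T) = det(I_2 - V^T U) = det([[2, 6], [-20, -5]]) = (2)(-5) - (6)(-20) = 110. (Direct check: I - K =
[[-4, 2, 1, 4],
 [7, 0, -3, -5],
 [-13, 7, 2, 11],
 [3, 6, -7, 1]]
has determinant 110.) The finite-dimensional Fredholm alternative says: either (I - K) is invertible, or ker(I - K) ≠ {0} and then range(I - K) = ker((I - K)^*)^⊥, with dim ker(I - K) = dim ker((I - K)^*). Since det(I - K) ≠ 0, 1 is not an eigenvalue of K and ker(I - K) = {0}, so we are in the first case: for every y there is a unique x = (I - K)^(-1) y. (Explicitly, by the Woodbury identity, (I - U V^T)^(-1) = I + U (I_2 - G)^(-1) V^T.)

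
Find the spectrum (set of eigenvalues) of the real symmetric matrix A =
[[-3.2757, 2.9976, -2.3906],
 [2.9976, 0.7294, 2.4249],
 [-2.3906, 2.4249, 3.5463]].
sigma(A) ≈ {-6, 2, 5}

A is real symmetric, so its spectrum consists of real eigenvalues. Expanding the characteristic polynomial of the displayed matrix gives
  det(λ I - A) = p(λ) = λ^3 + (-1)λ^2 + (-32)λ + (60).
Solving p(λ) = 0 yields eigenvalues ≈ -6, 2, 5. (A is shown rounded to 4 decimals, so these recover the underlying integer eigenvalues to within that precision.)
Verification: the trace of A = 1 equals the sum of eigenvalues 1, and det(A) ≈ -59.9997 matches the eigenvalue product -60.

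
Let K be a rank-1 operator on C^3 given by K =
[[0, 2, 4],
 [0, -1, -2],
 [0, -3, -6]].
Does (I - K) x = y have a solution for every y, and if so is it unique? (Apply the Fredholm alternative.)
(I - K) is invertible (det(I - K) = 8 ≠ 0), so for every y in C^3 the equation (I - K) x = y has a unique solution.

K has rank 1, so it is an outer product K = u v^T: every row of K is a multiple of one row vector. Reading off the entries, u = (2, -1, -3) and v = (0, 1, 2) (row i of K equals u_i·v^T). A rank-one matrix u v^T satisfies K u = u (v·u) and kills the (2)-dimensional subspace v^⊥, so its characteristic polynomial is lambda^2 (lambda - v·u) with v·u = tr K = -7. Hence the eigenvalues of I - K are 1 (multiplicity 2) and 1 - (-7) = 8, so det(I - K) = 8. (Direct check: I - K =
[[1, -2, -4],
 [0, 2, 2],
 [0, 3, 7]]
has determinant 8.) The finite-dimensional Fredholm alternative says: either (I - K) is invertible, or ker(I - K) ≠ {0} and then range(I - K) = ker((I - K)^*)^⊥, with dim ker(I - K) = dim ker((I - K)^*). Since det(I - K) ≠ 0, 1 is not an eigenvalue of K and ker(I - K) = {0}, so we are in the first case: for every y there is a unique x = (I - K)^(-1) y. Explicitly, by the Sherman–Morrison formula, (I - u v^T)^(-1) = I + u v^T/(1 - v·u), i.e. (I - K)^(-1) = I + K/(8).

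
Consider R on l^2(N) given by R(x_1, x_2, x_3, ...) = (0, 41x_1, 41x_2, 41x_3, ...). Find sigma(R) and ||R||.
sigma(R) = closed disk {z in C : |z| ≤ 41}; ||R|| = 41

Note R = 41·U where U is the unit right shift (U x)_k = x_{k-1} (with x_0 := 0); so ||R|| = 41||U|| and sigma(R) = 41·sigma(U). ||R x||^2 = sum_{k≥1} |41x_k|^2 = 1681||x||^2, so ||R|| = 41 and sigma(R) ⊂ {|z| ≤ 41}. For any |lambda| < 41, the equation (R - lambda I) x = 0 forces x_1 = 0, then 41x_k = lambda x_{k+1} ⇒ x = 0, so R has no eigenvalues. But (R - lambda I) is not surjective for |lambda| < 41: solving (R - lambda I) x = e_1 would require x_n proportional to (lambda/41)^(-n), which is not in l^2. So every |lambda| < 41 lies in the residual spectrum. The boundary |lambda| = 41 is in the approximate point spectrum (the spectrum is closed). Hence sigma(R) is the closed disk of radius 41.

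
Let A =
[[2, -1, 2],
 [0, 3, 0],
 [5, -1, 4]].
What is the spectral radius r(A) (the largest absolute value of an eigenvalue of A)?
r(A) = (6 + sqrt(44))/2 ≈ 6.3166

The eigenvalues of A are the roots of its characteristic polynomial. With M = A (coefficients from the trace, the sum of principal 2x2 minors, and det A):
  p(λ) = det(λ I - M) = λ^3 - 9λ^2 + 16λ + 6.
By the rational root theorem any rational root is an integer divisor of 6. Testing λ = 3: p(3) = 27 - 81 + 48 + 6 = 0, so λ = 3 is a root. Dividing out (λ - 3) leaves p(λ) = (λ - 3)(λ^2 - 6λ - 2). For λ^2 - 6λ - 2 the discriminant is 44. It is nonnegative but not a perfect square, so the roots are real and irrational: λ = (6 ± sqrt(44))/2 ≈ 6.3166, -0.3166.
Thus the eigenvalues (to 4 decimals) are 6.3166 (modulus 6.3166); -0.3166 (modulus 0.3166); 3 (modulus 3). The spectral radius is the largest modulus: r(A) = (6 + sqrt(44))/2 ≈ 6.3166. (Cross-check: r(A) ≤ ||A||_2 ≈ 7.1443; equality holds whenever A is normal, though it can also hold for some non-normal A.)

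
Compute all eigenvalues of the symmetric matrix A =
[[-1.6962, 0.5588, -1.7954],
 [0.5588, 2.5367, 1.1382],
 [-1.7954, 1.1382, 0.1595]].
sigma(A) ≈ {-3, 1, 3}

A is real symmetric, so its spectrum consists of real eigenvalues. Expanding the characteristic polynomial of the displayed matrix gives
  det(λ I - A) = p(λ) = λ^3 + (-1)λ^2 + (-9)λ + (9).
Solving p(λ) = 0 yields eigenvalues ≈ -3, 1, 3. (A is shown rounded to 4 decimals, so these recover the underlying integer eigenvalues to within that precision.)
Verification: the trace of A = 1 equals the sum of eigenvalues 1, and det(A) ≈ -8.9995 matches the eigenvalue product -9.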